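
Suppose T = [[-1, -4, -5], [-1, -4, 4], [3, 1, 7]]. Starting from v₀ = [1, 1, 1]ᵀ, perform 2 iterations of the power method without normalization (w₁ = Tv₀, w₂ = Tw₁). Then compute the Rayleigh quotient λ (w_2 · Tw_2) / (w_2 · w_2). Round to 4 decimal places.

4.0046

w1 = Tv₀ = (-10, -1, 11)
w2 = Tw1 = (-41, 58, 46)
Tw2 = (-421, -7, 257)
w2·Tw2 = (-41)·(-421) + 58·(-7) + 46·257 = 28677; w2·w2 = (-41)·(-41) + 58·58 + 46·46 = 7161
λ ≈ 28677/7161 = 4.0046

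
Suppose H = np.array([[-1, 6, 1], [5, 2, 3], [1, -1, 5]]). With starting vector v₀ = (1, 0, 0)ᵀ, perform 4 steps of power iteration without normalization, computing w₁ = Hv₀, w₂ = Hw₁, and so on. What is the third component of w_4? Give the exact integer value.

-63

w1 = Hv₀ = ((-1)·1 + 6·0 + 1·0; 5·1 + 2·0 + 3·0; 1·1 + (-1)·0 + 5·0) = (-1, 5, 1)
w2 = Hw1 = ((-1)·(-1) + 6·5 + 1·1; 5·(-1) + 2·5 + 3·1; 1·(-1) + (-1)·5 + 5·1) = (32, 8, -1)
w3 = Hw2 = (15, 173, 19)
w4 = Hw3 = (1042, 478, -63)
The requested component of w4 is -63.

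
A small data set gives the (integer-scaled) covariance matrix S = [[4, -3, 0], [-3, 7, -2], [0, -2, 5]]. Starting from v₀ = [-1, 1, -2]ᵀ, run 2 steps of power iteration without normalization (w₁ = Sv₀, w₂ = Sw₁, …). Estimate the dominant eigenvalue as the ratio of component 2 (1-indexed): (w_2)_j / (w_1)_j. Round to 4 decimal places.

10.2143

w1 = Sv₀ = (-7, 14, -12)
w2 = Sw1 = (-70, 143, -88)
Ratio at component: 143 / 14 = 10.2143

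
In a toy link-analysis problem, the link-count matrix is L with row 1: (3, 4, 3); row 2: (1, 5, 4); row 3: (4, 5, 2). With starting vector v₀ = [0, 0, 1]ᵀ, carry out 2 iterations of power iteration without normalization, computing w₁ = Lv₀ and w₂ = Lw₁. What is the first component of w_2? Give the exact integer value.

w1 = Lv₀ = (3·0 + 4·0 + 3·1; 1·0 + 5·0 + 4·1; 4·0 + 5·0 + 2·1) = (3, 4, 2)
w2 = Lw1 = (3·3 + 4·4 + 3·2; 1·3 + 5·4 + 4·2; 4·3 + 5·4 + 2·2) = (31, 31, 36)
The requested component of w2 is 31.

31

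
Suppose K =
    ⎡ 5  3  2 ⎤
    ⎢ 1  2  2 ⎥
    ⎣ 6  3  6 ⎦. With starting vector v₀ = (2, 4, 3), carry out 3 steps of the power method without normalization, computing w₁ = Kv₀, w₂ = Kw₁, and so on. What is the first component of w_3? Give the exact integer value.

w1 = Kv₀ = (28, 16, 42)
w2 = Kw1 = (272, 144, 468)
w3 = Kw2 = (2728, 1496, 4872)
The requested component of w3 is 2728.

2728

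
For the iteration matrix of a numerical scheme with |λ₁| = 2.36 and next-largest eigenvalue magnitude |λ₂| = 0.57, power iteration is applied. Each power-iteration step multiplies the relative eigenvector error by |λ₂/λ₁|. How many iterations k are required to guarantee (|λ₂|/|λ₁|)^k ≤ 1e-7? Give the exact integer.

|λ₂/λ₁| = 0.57/2.36 = 0.24153
Need k ≥ ln(1e-7) / ln(0.24153) = -16.1181 / -1.4208 ≈ 11.345
Smallest integer k satisfying the bound: 12

12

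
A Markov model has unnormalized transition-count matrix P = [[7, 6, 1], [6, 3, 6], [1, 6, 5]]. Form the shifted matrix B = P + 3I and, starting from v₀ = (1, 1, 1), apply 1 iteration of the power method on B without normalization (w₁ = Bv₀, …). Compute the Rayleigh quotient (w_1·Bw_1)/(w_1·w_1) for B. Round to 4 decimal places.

B = P + 3I has rows (10, 6, 1); (6, 6, 6); (1, 6, 8)
w1 = Bv₀ = (10·1 + 6·1 + 1·1; 6·1 + 6·1 + 6·1; 1·1 + 6·1 + 8·1) = (17, 18, 15)
Bw1 = (293, 300, 245)
w1·Bw1 = 14056; w1·w1 = 838; μ ≈ 14056/838 = 16.7733

16.7733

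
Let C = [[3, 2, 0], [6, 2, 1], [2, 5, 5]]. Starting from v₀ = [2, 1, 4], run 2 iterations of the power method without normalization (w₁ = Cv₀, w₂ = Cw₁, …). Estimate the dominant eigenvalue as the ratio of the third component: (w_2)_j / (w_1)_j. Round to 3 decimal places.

w1 = Cv₀ = (8, 18, 29)
w2 = Cw1 = (60, 113, 251)
Ratio at component: 251 / 29 = 8.655

λ ≈ 8.655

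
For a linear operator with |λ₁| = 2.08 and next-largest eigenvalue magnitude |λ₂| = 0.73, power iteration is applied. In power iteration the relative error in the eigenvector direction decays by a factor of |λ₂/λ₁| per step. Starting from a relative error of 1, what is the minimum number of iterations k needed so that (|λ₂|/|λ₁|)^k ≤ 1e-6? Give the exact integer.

|λ₂/λ₁| = 0.73/2.08 = 0.35096
Need k ≥ ln(1e-6) / ln(0.35096) = -13.8155 / -1.0471 ≈ 13.194
Smallest integer k satisfying the bound: 14

14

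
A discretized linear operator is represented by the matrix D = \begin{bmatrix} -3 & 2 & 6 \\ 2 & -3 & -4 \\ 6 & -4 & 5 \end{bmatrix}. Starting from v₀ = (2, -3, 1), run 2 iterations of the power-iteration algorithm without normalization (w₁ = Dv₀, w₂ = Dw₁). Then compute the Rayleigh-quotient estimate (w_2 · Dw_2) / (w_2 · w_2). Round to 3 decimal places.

w1 = Dv₀ = ((-3)·2 + 2·(-3) + 6·1; 2·2 + (-3)·(-3) + (-4)·1; 6·2 + (-4)·(-3) + 5·1) = (-6, 9, 29)
w2 = Dw1 = ((-3)·(-6) + 2·9 + 6·29; 2·(-6) + (-3)·9 + (-4)·29; 6·(-6) + (-4)·9 + 5·29) = (210, -155, 73)
Dw2 = (-502, 593, 2245)
w2·Dw2 = 210·(-502) + (-155)·593 + 73·2245 = -33450; w2·w2 = 210·210 + (-155)·(-155) + 73·73 = 73454
λ ≈ -33450/73454 = -0.455

λ ≈ -0.455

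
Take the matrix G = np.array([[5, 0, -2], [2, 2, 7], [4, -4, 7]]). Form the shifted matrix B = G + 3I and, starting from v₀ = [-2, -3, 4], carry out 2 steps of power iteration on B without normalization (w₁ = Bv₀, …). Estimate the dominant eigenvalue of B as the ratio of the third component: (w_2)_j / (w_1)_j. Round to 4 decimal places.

μ ≈ 7.0000

B = G + 3I has rows (8, 0, -2); (2, 5, 7); (4, -4, 10)
w1 = Bv₀ = (-24, 9, 44)
w2 = Bw1 = (-280, 305, 308)
Ratio: 308/44 = 7.0000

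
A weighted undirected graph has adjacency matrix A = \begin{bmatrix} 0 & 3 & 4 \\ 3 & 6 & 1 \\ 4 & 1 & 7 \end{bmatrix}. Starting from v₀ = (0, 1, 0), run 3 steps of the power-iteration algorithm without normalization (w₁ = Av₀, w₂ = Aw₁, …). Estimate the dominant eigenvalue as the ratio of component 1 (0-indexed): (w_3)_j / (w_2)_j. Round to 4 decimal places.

7.9783

w1 = Av₀ = (0·0 + 3·1 + 4·0; 3·0 + 6·1 + 1·0; 4·0 + 1·1 + 7·0) = (3, 6, 1)
w2 = Aw1 = (0·3 + 3·6 + 4·1; 3·3 + 6·6 + 1·1; 4·3 + 1·6 + 7·1) = (22, 46, 25)
w3 = Aw2 = (238, 367, 309)
Ratio at component: 367 / 46 = 7.9783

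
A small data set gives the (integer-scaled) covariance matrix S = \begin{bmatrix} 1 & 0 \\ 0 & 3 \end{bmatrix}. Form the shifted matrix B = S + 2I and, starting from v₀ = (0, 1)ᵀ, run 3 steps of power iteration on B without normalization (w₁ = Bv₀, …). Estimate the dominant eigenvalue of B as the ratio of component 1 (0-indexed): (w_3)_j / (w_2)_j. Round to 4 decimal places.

5.0000

B = S + 2I has rows (3, 0); (0, 5)
w1 = Bv₀ = (3·0 + 0·1; 0·0 + 5·1) = (0, 5)
w2 = Bw1 = (3·0 + 0·5; 0·0 + 5·5) = (0, 25)
w3 = Bw2 = (0, 125)
Ratio: 125/25 = 5.0000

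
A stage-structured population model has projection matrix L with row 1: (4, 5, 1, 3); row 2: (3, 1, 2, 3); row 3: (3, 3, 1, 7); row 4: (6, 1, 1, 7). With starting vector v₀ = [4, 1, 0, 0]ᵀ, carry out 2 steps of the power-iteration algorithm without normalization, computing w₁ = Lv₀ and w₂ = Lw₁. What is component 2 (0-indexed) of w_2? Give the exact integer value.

w1 = Lv₀ = (4·4 + 5·1 + 1·0 + 3·0; 3·4 + 1·1 + 2·0 + 3·0; 3·4 + 3·1 + 1·0 + 7·0; 6·4 + 1·1 + 1·0 + 7·0) = (21, 13, 15, 25)
w2 = Lw1 = (4·21 + 5·13 + 1·15 + 3·25; 3·21 + 1·13 + 2·15 + 3·25; 3·21 + 3·13 + 1·15 + 7·25; 6·21 + 1·13 + 1·15 + 7·25) = (239, 181, 292, 329)
The requested component of w2 is 292.

292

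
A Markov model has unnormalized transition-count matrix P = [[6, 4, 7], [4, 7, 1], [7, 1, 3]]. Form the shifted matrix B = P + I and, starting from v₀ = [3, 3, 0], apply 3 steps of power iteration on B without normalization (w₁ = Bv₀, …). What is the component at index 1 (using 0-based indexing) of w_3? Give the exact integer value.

B = P + I has rows (7, 4, 7); (4, 8, 1); (7, 1, 4)
w1 = Bv₀ = (33, 36, 24)
w2 = Bw1 = (543, 444, 363)
w3 = Bw2 = (8118, 6087, 5697)
Requested component of w3: 6087

6087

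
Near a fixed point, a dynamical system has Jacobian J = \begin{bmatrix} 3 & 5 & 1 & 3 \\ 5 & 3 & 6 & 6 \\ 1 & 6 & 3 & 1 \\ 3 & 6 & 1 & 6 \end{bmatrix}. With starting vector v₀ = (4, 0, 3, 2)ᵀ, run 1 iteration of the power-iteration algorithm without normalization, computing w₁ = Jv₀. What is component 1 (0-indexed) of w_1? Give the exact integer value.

w1 = Jv₀ = (21, 50, 15, 27)
The requested component of w1 is 50.

50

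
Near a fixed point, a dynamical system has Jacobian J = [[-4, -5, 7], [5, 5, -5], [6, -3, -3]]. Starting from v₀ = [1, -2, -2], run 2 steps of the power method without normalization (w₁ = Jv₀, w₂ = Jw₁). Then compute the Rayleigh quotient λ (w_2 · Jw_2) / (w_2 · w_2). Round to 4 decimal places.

w1 = Jv₀ = (-8, 5, 18)
w2 = Jw1 = (133, -105, -117)
Jw2 = (-826, 725, 1464)
w2·Jw2 = 133·(-826) + (-105)·725 + (-117)·1464 = -357271; w2·w2 = 133·133 + (-105)·(-105) + (-117)·(-117) = 42403
λ ≈ -357271/42403 = -8.4256

-8.4256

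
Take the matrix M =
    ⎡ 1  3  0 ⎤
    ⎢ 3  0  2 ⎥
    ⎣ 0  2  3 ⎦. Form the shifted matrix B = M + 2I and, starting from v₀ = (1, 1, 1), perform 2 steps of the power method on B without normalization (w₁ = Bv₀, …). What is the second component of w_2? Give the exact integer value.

46

B = M + 2I has rows (3, 3, 0); (3, 2, 2); (0, 2, 5)
w1 = Bv₀ = (3·1 + 3·1 + 0·1; 3·1 + 2·1 + 2·1; 0·1 + 2·1 + 5·1) = (6, 7, 7)
w2 = Bw1 = (3·6 + 3·7 + 0·7; 3·6 + 2·7 + 2·7; 0·6 + 2·7 + 5·7) = (39, 46, 49)
Requested component of w2: 46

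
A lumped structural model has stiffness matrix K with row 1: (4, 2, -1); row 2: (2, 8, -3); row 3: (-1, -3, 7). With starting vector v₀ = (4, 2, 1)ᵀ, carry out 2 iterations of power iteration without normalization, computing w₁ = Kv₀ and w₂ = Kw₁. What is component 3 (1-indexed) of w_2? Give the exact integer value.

-103

w1 = Kv₀ = (4·4 + 2·2 + (-1)·1; 2·4 + 8·2 + (-3)·1; (-1)·4 + (-3)·2 + 7·1) = (19, 21, -3)
w2 = Kw1 = (4·19 + 2·21 + (-1)·(-3); 2·19 + 8·21 + (-3)·(-3); (-1)·19 + (-3)·21 + 7·(-3)) = (121, 215, -103)
The requested component of w2 is -103.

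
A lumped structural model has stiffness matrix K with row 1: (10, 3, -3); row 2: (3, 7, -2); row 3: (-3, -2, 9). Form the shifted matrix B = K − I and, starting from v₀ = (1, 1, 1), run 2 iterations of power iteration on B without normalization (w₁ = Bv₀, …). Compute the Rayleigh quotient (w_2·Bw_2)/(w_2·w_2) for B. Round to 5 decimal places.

B = K − I has rows (9, 3, -3); (3, 6, -2); (-3, -2, 8)
w1 = Bv₀ = (9, 7, 3)
w2 = Bw1 = (93, 63, -17)
Bw2 = (1077, 691, -541)
w2·Bw2 = 152891; w2·w2 = 12907; μ ≈ 152891/12907 = 11.84559

11.84559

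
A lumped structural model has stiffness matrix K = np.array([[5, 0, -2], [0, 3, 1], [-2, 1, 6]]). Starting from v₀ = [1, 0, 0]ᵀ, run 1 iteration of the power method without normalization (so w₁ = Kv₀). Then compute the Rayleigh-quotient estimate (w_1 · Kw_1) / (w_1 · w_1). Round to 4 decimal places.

6.5172

w1 = Kv₀ = (5·1 + 0·0 + (-2)·0; 0·1 + 3·0 + 1·0; (-2)·1 + 1·0 + 6·0) = (5, 0, -2)
Kw1 = (29, -2, -22)
w1·Kw1 = 5·29 + 0·(-2) + (-2)·(-22) = 189; w1·w1 = 5·5 + 0·0 + (-2)·(-2) = 29
λ ≈ 189/29 = 6.5172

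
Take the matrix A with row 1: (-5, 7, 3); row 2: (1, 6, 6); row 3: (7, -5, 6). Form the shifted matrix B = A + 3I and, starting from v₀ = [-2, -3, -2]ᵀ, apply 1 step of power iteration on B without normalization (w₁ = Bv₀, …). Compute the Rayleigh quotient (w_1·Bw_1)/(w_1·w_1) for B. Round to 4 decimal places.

μ ≈ 11.5338

B = A + 3I has rows (-2, 7, 3); (1, 9, 6); (7, -5, 9)
w1 = Bv₀ = (-23, -41, -17)
Bw1 = (-292, -494, -109)
w1·Bw1 = 28823; w1·w1 = 2499; μ ≈ 28823/2499 = 11.5338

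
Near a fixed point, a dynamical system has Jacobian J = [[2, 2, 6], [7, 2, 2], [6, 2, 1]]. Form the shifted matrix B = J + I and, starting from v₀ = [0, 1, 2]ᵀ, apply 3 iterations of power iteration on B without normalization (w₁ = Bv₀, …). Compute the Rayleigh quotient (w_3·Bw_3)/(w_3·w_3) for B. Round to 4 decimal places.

μ ≈ 10.9687

B = J + I has rows (3, 2, 6); (7, 3, 2); (6, 2, 2)
w1 = Bv₀ = (3·0 + 2·1 + 6·2; 7·0 + 3·1 + 2·2; 6·0 + 2·1 + 2·2) = (14, 7, 6)
w2 = Bw1 = (3·14 + 2·7 + 6·6; 7·14 + 3·7 + 2·6; 6·14 + 2·7 + 2·6) = (92, 131, 110)
w3 = Bw2 = (1198, 1257, 1034)
Bw3 = (12312, 14225, 11770)
w3·Bw3 = 44800781; w3·w3 = 4084409; μ ≈ 44800781/4084409 = 10.9687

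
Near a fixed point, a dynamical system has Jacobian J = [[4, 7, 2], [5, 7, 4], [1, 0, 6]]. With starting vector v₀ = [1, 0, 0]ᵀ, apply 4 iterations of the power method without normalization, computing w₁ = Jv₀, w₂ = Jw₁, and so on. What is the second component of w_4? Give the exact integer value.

w1 = Jv₀ = (4·1 + 7·0 + 2·0; 5·1 + 7·0 + 4·0; 1·1 + 0·0 + 6·0) = (4, 5, 1)
w2 = Jw1 = (4·4 + 7·5 + 2·1; 5·4 + 7·5 + 4·1; 1·4 + 0·5 + 6·1) = (53, 59, 10)
w3 = Jw2 = (645, 718, 113)
w4 = Jw3 = (7832, 8703, 1323)
The requested component of w4 is 8703.

8703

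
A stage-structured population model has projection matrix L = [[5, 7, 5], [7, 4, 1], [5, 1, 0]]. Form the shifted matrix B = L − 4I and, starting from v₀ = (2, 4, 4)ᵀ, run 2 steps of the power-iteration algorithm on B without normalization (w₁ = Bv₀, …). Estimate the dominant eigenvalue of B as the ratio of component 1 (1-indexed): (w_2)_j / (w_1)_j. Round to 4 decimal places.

B = L − 4I has rows (1, 7, 5); (7, 0, 1); (5, 1, -4)
w1 = Bv₀ = (1·2 + 7·4 + 5·4; 7·2 + 0·4 + 1·4; 5·2 + 1·4 + (-4)·4) = (50, 18, -2)
w2 = Bw1 = (1·50 + 7·18 + 5·(-2); 7·50 + 0·18 + 1·(-2); 5·50 + 1·18 + (-4)·(-2)) = (166, 348, 276)
Ratio: 166/50 = 3.3200

μ ≈ 3.3200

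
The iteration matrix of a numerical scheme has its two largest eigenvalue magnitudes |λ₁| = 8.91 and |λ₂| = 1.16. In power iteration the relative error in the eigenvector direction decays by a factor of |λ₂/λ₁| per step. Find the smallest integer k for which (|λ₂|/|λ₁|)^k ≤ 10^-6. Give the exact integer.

|λ₂/λ₁| = 1.16/8.91 = 0.13019
Need k ≥ ln(10^-6) / ln(0.13019) = -13.8155 / -2.0388 ≈ 6.776
Smallest integer k satisfying the bound: 7

7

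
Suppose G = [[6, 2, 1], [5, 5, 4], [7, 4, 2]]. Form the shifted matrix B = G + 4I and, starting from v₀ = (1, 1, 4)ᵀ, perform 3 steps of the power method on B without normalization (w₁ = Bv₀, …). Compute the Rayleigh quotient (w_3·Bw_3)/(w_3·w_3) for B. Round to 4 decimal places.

B = G + 4I has rows (10, 2, 1); (5, 9, 4); (7, 4, 6)
w1 = Bv₀ = (10·1 + 2·1 + 1·4; 5·1 + 9·1 + 4·4; 7·1 + 4·1 + 6·4) = (16, 30, 35)
w2 = Bw1 = (10·16 + 2·30 + 1·35; 5·16 + 9·30 + 4·35; 7·16 + 4·30 + 6·35) = (255, 490, 442)
w3 = Bw2 = (3972, 7453, 6397)
Bw3 = (61023, 112525, 95998)
w3·Bw3 = 1695131387; w3·w3 = 112245602; μ ≈ 1695131387/112245602 = 15.1020

15.1020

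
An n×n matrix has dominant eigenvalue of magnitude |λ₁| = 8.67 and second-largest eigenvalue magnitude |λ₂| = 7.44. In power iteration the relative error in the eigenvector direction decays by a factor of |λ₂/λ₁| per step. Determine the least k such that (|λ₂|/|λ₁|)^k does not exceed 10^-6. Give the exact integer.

|λ₂/λ₁| = 7.44/8.67 = 0.85813
Need k ≥ ln(10^-6) / ln(0.85813) = -13.8155 / -0.1530 ≈ 90.299
Smallest integer k satisfying the bound: 91

91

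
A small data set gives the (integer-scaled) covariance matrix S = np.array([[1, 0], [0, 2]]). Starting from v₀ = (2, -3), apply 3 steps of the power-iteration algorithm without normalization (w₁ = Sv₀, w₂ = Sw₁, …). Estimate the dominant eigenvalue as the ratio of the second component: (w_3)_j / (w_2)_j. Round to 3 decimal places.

λ ≈ 2.000

w1 = Sv₀ = (1·2 + 0·(-3); 0·2 + 2·(-3)) = (2, -6)
w2 = Sw1 = (1·2 + 0·(-6); 0·2 + 2·(-6)) = (2, -12)
w3 = Sw2 = (2, -24)
Ratio at component: -24 / -12 = 2.000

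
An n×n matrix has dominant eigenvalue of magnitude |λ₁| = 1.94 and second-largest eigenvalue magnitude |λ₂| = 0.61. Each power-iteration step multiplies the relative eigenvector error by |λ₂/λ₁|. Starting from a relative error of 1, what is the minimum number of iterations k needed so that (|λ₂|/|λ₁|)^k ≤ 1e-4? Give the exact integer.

|λ₂/λ₁| = 0.61/1.94 = 0.31443
Need k ≥ ln(1e-4) / ln(0.31443) = -9.2103 / -1.1570 ≈ 7.961
Smallest integer k satisfying the bound: 8

8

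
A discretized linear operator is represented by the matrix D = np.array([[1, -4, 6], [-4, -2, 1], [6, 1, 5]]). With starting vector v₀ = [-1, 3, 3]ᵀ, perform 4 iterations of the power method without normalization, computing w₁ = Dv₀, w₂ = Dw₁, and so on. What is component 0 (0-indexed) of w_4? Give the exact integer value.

w1 = Dv₀ = (5, 1, 12)
w2 = Dw1 = (73, -10, 91)
w3 = Dw2 = (659, -181, 883)
w4 = Dw3 = (6681, -1391, 8188)
The requested component of w4 is 6681.

6681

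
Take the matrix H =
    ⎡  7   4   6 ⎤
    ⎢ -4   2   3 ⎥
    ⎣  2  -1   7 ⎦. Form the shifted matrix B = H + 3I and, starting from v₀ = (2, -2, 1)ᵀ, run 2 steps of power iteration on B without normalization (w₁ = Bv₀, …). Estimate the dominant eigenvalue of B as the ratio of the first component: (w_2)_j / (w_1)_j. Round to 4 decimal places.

B = H + 3I has rows (10, 4, 6); (-4, 5, 3); (2, -1, 10)
w1 = Bv₀ = (10·2 + 4·(-2) + 6·1; (-4)·2 + 5·(-2) + 3·1; 2·2 + (-1)·(-2) + 10·1) = (18, -15, 16)
w2 = Bw1 = (10·18 + 4·(-15) + 6·16; (-4)·18 + 5·(-15) + 3·16; 2·18 + (-1)·(-15) + 10·16) = (216, -99, 211)
Ratio: 216/18 = 12.0000

12.0000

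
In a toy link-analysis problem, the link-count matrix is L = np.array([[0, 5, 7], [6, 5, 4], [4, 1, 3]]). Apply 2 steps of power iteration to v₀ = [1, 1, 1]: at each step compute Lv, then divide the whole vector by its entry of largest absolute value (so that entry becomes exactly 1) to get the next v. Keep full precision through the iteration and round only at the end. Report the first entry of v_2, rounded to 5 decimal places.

Lv0 = (12.000000, 15.000000, 8.000000); divide by 15.000000 → v1 = (0.800000, 1.000000, 0.533333)
Lv1 = (8.733333, 11.933333, 5.800000); divide by 11.933333 → v2 = (0.731844, 1.000000, 0.486034)
Requested entry of v2: 131/179 = 0.73184

0.73184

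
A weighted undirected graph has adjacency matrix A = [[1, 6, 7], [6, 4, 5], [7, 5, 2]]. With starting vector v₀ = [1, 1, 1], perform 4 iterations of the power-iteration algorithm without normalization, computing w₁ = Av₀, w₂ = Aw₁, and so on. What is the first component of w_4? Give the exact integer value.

41533

w1 = Av₀ = (14, 15, 14)
w2 = Aw1 = (202, 214, 201)
w3 = Aw2 = (2893, 3073, 2886)
w4 = Aw3 = (41533, 44080, 41388)
The requested component of w4 is 41533.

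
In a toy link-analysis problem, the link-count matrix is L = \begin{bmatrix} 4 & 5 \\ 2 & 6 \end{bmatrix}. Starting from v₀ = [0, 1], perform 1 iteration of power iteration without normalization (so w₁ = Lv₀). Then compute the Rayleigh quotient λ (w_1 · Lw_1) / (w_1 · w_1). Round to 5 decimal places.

w1 = Lv₀ = (5, 6)
Lw1 = (50, 46)
w1·Lw1 = 5·50 + 6·46 = 526; w1·w1 = 5·5 + 6·6 = 61
λ ≈ 526/61 = 8.62295

λ ≈ 8.62295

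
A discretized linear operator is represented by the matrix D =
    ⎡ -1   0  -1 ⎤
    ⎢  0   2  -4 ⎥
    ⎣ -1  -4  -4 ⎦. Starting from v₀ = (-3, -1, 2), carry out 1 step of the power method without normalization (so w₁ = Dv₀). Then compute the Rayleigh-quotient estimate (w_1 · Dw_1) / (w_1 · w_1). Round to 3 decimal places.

λ ≈ 1.147

w1 = Dv₀ = ((-1)·(-3) + 0·(-1) + (-1)·2; 0·(-3) + 2·(-1) + (-4)·2; (-1)·(-3) + (-4)·(-1) + (-4)·2) = (1, -10, -1)
Dw1 = (0, -16, 43)
w1·Dw1 = 1·0 + (-10)·(-16) + (-1)·43 = 117; w1·w1 = 1·1 + (-10)·(-10) + (-1)·(-1) = 102
λ ≈ 117/102 = 1.147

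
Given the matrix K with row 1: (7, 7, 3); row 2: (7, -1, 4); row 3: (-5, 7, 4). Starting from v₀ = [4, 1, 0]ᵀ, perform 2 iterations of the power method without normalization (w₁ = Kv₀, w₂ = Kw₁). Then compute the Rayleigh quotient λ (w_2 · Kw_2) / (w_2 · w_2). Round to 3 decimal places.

w1 = Kv₀ = (7·4 + 7·1 + 3·0; 7·4 + (-1)·1 + 4·0; (-5)·4 + 7·1 + 4·0) = (35, 27, -13)
w2 = Kw1 = (7·35 + 7·27 + 3·(-13); 7·35 + (-1)·27 + 4·(-13); (-5)·35 + 7·27 + 4·(-13)) = (395, 166, -38)
Kw2 = (3813, 2447, -965)
w2·Kw2 = 395·3813 + 166·2447 + (-38)·(-965) = 1949007; w2·w2 = 395·395 + 166·166 + (-38)·(-38) = 185025
λ ≈ 1949007/185025 = 10.534

λ ≈ 10.534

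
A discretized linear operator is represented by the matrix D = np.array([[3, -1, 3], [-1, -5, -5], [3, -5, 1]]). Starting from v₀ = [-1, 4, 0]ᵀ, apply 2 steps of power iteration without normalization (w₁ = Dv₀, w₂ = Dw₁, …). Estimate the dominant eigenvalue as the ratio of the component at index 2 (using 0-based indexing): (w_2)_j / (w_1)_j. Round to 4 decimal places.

w1 = Dv₀ = (3·(-1) + (-1)·4 + 3·0; (-1)·(-1) + (-5)·4 + (-5)·0; 3·(-1) + (-5)·4 + 1·0) = (-7, -19, -23)
w2 = Dw1 = (3·(-7) + (-1)·(-19) + 3·(-23); (-1)·(-7) + (-5)·(-19) + (-5)·(-23); 3·(-7) + (-5)·(-19) + 1·(-23)) = (-71, 217, 51)
Ratio at component: 51 / -23 = -2.2174

-2.2174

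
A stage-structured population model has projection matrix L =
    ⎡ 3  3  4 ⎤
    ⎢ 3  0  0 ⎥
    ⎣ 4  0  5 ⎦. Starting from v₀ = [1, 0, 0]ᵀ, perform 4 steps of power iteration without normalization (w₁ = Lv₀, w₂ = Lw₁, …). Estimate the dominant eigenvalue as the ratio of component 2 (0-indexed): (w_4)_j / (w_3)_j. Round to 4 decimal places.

λ ≈ 8.4730

w1 = Lv₀ = (3, 3, 4)
w2 = Lw1 = (34, 9, 32)
w3 = Lw2 = (257, 102, 296)
w4 = Lw3 = (2261, 771, 2508)
Ratio at component: 2508 / 296 = 8.4730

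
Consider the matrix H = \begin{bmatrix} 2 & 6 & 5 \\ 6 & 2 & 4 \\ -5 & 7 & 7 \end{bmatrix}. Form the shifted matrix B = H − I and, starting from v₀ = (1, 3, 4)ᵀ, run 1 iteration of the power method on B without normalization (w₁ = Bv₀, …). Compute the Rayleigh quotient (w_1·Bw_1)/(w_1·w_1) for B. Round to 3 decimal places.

μ ≈ 9.195

B = H − I has rows (1, 6, 5); (6, 1, 4); (-5, 7, 6)
w1 = Bv₀ = (1·1 + 6·3 + 5·4; 6·1 + 1·3 + 4·4; (-5)·1 + 7·3 + 6·4) = (39, 25, 40)
Bw1 = (389, 419, 220)
w1·Bw1 = 34446; w1·w1 = 3746; μ ≈ 34446/3746 = 9.195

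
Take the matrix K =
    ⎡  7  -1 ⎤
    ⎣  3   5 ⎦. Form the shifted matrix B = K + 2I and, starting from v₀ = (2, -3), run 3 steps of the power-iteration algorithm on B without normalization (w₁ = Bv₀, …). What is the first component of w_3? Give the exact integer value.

B = K + 2I has rows (9, -1); (3, 7)
w1 = Bv₀ = (21, -15)
w2 = Bw1 = (204, -42)
w3 = Bw2 = (1878, 318)
Requested component of w3: 1878

1878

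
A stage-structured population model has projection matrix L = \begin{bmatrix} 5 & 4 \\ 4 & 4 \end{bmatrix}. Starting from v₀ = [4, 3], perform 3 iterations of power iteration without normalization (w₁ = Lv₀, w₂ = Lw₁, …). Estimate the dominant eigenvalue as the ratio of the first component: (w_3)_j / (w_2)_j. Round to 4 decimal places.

w1 = Lv₀ = (5·4 + 4·3; 4·4 + 4·3) = (32, 28)
w2 = Lw1 = (5·32 + 4·28; 4·32 + 4·28) = (272, 240)
w3 = Lw2 = (2320, 2048)
Ratio at component: 2320 / 272 = 8.5294

8.5294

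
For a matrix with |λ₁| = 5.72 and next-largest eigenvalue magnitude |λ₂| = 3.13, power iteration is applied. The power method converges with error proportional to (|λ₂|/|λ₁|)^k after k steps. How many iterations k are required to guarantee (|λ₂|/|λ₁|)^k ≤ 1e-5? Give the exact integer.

|λ₂/λ₁| = 3.13/5.72 = 0.54720
Need k ≥ ln(1e-5) / ln(0.54720) = -11.5129 / -0.6029 ≈ 19.095
Smallest integer k satisfying the bound: 20

20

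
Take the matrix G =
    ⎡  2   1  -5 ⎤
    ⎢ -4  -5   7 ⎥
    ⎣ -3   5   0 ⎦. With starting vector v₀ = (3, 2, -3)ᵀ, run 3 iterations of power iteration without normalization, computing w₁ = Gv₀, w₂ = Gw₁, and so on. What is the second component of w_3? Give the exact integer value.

w1 = Gv₀ = (2·3 + 1·2 + (-5)·(-3); (-4)·3 + (-5)·2 + 7·(-3); (-3)·3 + 5·2 + 0·(-3)) = (23, -43, 1)
w2 = Gw1 = (2·23 + 1·(-43) + (-5)·1; (-4)·23 + (-5)·(-43) + 7·1; (-3)·23 + 5·(-43) + 0·1) = (-2, 130, -284)
w3 = Gw2 = (1546, -2630, 656)
The requested component of w3 is -2630.

-2630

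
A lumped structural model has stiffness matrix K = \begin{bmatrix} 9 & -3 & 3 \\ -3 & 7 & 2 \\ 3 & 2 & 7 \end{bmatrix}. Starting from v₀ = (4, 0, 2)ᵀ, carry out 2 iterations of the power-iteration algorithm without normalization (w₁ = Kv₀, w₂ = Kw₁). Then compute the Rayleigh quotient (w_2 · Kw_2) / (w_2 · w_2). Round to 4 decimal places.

11.5835

w1 = Kv₀ = (9·4 + (-3)·0 + 3·2; (-3)·4 + 7·0 + 2·2; 3·4 + 2·0 + 7·2) = (42, -8, 26)
w2 = Kw1 = (9·42 + (-3)·(-8) + 3·26; (-3)·42 + 7·(-8) + 2·26; 3·42 + 2·(-8) + 7·26) = (480, -130, 292)
Kw2 = (5586, -1766, 3224)
w2·Kw2 = 480·5586 + (-130)·(-1766) + 292·3224 = 3852268; w2·w2 = 480·480 + (-130)·(-130) + 292·292 = 332564
λ ≈ 3852268/332564 = 11.5835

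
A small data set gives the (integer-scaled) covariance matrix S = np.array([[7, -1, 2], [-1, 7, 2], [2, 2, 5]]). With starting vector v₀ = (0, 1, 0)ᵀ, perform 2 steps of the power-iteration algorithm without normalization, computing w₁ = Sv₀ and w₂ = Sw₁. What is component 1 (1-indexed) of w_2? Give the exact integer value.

w1 = Sv₀ = (7·0 + (-1)·1 + 2·0; (-1)·0 + 7·1 + 2·0; 2·0 + 2·1 + 5·0) = (-1, 7, 2)
w2 = Sw1 = (7·(-1) + (-1)·7 + 2·2; (-1)·(-1) + 7·7 + 2·2; 2·(-1) + 2·7 + 5·2) = (-10, 54, 22)
The requested component of w2 is -10.

-10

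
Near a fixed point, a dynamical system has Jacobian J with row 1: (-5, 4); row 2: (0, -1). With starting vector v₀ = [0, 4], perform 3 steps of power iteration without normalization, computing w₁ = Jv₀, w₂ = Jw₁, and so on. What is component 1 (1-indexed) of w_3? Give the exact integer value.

w1 = Jv₀ = (16, -4)
w2 = Jw1 = (-96, 4)
w3 = Jw2 = (496, -4)
The requested component of w3 is 496.

496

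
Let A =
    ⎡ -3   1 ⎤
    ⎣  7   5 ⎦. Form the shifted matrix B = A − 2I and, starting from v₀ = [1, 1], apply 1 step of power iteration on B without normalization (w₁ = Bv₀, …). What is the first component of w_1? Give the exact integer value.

-4

B = A − 2I has rows (-5, 1); (7, 3)
w1 = Bv₀ = ((-5)·1 + 1·1; 7·1 + 3·1) = (-4, 10)
Requested component of w1: -4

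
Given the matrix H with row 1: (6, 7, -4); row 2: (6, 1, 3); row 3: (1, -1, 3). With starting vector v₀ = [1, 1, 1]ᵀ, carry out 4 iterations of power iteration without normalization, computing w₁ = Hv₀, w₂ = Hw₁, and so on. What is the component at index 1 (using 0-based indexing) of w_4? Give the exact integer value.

w1 = Hv₀ = (6·1 + 7·1 + (-4)·1; 6·1 + 1·1 + 3·1; 1·1 + (-1)·1 + 3·1) = (9, 10, 3)
w2 = Hw1 = (6·9 + 7·10 + (-4)·3; 6·9 + 1·10 + 3·3; 1·9 + (-1)·10 + 3·3) = (112, 73, 8)
w3 = Hw2 = (1151, 769, 63)
w4 = Hw3 = (12037, 7864, 571)
The requested component of w4 is 7864.

7864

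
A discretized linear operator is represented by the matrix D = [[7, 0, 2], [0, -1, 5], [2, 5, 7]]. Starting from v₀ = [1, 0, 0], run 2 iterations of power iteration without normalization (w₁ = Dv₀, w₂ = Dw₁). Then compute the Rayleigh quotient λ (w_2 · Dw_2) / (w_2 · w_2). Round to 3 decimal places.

λ ≈ 9.149

w1 = Dv₀ = (7·1 + 0·0 + 2·0; 0·1 + (-1)·0 + 5·0; 2·1 + 5·0 + 7·0) = (7, 0, 2)
w2 = Dw1 = (7·7 + 0·0 + 2·2; 0·7 + (-1)·0 + 5·2; 2·7 + 5·0 + 7·2) = (53, 10, 28)
Dw2 = (427, 130, 352)
w2·Dw2 = 53·427 + 10·130 + 28·352 = 33787; w2·w2 = 53·53 + 10·10 + 28·28 = 3693
λ ≈ 33787/3693 = 9.149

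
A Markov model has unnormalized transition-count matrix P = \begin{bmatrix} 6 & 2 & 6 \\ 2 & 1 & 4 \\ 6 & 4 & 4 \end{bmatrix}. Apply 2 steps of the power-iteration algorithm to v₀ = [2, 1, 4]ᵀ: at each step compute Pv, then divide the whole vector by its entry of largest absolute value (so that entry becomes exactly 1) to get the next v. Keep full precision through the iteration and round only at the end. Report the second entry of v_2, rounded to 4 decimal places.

Pv0 = (38.00000, 21.00000, 32.00000); divide by 38.00000 → v1 = (1.00000, 0.55263, 0.84211)
Pv1 = (12.15789, 5.92105, 11.57895); divide by 12.15789 → v2 = (1.00000, 0.48701, 0.95238)
Requested entry of v2: 225/462 = 0.4870

0.4870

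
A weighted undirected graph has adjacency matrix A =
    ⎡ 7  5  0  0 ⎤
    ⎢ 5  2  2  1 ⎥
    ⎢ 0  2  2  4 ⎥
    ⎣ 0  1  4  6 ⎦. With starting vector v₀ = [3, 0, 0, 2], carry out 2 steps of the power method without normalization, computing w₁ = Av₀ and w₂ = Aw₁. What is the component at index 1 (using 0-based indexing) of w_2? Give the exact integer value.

w1 = Av₀ = (21, 17, 8, 12)
w2 = Aw1 = (232, 167, 98, 121)
The requested component of w2 is 167.

167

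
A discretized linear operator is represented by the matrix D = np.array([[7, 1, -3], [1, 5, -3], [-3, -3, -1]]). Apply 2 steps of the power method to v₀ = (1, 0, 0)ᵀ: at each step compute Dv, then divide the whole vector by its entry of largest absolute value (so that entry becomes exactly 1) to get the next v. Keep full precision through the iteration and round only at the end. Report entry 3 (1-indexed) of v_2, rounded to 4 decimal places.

Dv0 = (7.00000, 1.00000, -3.00000); divide by 7.00000 → v1 = (1.00000, 0.14286, -0.42857)
Dv1 = (8.42857, 3.00000, -3.00000); divide by 8.42857 → v2 = (1.00000, 0.35593, -0.35593)
Requested entry of v2: -21/59 = -0.3559

-0.3559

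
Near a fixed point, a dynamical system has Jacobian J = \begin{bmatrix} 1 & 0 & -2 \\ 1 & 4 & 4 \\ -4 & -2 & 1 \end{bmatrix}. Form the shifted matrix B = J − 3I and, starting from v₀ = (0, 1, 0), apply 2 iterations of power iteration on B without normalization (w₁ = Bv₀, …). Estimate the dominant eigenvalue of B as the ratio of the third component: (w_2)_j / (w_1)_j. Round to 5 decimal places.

-1.00000

B = J − 3I has rows (-2, 0, -2); (1, 1, 4); (-4, -2, -2)
w1 = Bv₀ = (0, 1, -2)
w2 = Bw1 = (4, -7, 2)
Ratio: 2/-2 = -1.00000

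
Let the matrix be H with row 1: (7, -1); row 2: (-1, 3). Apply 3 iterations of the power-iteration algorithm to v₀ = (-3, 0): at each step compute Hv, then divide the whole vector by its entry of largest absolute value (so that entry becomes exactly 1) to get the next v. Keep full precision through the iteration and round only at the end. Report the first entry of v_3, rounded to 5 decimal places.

Hv0 = (-21.000000, 3.000000); divide by -21.000000 → v1 = (1.000000, -0.142857)
Hv1 = (7.142857, -1.428571); divide by 7.142857 → v2 = (1.000000, -0.200000)
Hv2 = (7.200000, -1.600000); divide by 7.200000 → v3 = (1.000000, -0.222222)
Requested entry of v3: -1080/-1080 = 1.00000

1.00000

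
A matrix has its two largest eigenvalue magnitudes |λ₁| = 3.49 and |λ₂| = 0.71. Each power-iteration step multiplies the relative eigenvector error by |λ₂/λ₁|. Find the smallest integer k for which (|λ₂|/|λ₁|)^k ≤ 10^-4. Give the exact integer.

6

|λ₂/λ₁| = 0.71/3.49 = 0.20344
Need k ≥ ln(10^-4) / ln(0.20344) = -9.2103 / -1.5924 ≈ 5.784
Smallest integer k satisfying the bound: 6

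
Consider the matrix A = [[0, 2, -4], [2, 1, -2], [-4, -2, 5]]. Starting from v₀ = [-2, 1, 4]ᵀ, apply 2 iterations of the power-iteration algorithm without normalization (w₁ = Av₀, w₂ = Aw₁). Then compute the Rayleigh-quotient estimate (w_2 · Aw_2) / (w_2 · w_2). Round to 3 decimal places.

8.244

w1 = Av₀ = (0·(-2) + 2·1 + (-4)·4; 2·(-2) + 1·1 + (-2)·4; (-4)·(-2) + (-2)·1 + 5·4) = (-14, -11, 26)
w2 = Aw1 = (0·(-14) + 2·(-11) + (-4)·26; 2·(-14) + 1·(-11) + (-2)·26; (-4)·(-14) + (-2)·(-11) + 5·26) = (-126, -91, 208)
Aw2 = (-1014, -759, 1726)
w2·Aw2 = (-126)·(-1014) + (-91)·(-759) + 208·1726 = 555841; w2·w2 = (-126)·(-126) + (-91)·(-91) + 208·208 = 67421
λ ≈ 555841/67421 = 8.244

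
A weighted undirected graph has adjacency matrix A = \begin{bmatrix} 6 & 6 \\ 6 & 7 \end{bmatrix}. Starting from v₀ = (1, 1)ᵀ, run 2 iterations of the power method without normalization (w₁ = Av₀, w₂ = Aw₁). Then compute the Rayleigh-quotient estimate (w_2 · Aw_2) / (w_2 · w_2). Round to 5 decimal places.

w1 = Av₀ = (12, 13)
w2 = Aw1 = (150, 163)
Aw2 = (1878, 2041)
w2·Aw2 = 150·1878 + 163·2041 = 614383; w2·w2 = 150·150 + 163·163 = 49069
λ ≈ 614383/49069 = 12.52080

λ ≈ 12.52080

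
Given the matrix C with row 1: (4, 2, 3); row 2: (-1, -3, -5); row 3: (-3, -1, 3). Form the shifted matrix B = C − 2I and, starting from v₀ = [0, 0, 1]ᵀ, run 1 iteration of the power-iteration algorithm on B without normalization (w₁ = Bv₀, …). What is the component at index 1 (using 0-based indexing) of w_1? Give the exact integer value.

B = C − 2I has rows (2, 2, 3); (-1, -5, -5); (-3, -1, 1)
w1 = Bv₀ = (2·0 + 2·0 + 3·1; (-1)·0 + (-5)·0 + (-5)·1; (-3)·0 + (-1)·0 + 1·1) = (3, -5, 1)
Requested component of w1: -5

-5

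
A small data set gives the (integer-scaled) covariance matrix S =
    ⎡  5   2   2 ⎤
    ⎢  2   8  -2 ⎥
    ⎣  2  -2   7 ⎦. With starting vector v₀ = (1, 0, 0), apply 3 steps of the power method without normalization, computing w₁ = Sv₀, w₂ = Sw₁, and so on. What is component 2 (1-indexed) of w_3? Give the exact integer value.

202

w1 = Sv₀ = (5, 2, 2)
w2 = Sw1 = (33, 22, 20)
w3 = Sw2 = (249, 202, 162)
The requested component of w3 is 202.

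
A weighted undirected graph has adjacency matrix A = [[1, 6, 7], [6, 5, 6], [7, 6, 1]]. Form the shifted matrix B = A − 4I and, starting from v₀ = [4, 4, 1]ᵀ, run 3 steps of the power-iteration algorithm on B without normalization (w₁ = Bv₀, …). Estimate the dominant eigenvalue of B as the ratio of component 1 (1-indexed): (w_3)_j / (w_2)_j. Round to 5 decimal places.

5.12653

B = A − 4I has rows (-3, 6, 7); (6, 1, 6); (7, 6, -3)
w1 = Bv₀ = (19, 34, 49)
w2 = Bw1 = (490, 442, 190)
w3 = Bw2 = (2512, 4522, 5512)
Ratio: 2512/490 = 5.12653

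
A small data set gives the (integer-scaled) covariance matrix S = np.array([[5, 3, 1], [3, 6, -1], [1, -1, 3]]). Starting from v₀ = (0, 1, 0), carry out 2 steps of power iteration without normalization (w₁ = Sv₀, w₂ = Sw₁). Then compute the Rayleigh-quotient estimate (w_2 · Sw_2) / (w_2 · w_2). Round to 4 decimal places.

8.4773

w1 = Sv₀ = (3, 6, -1)
w2 = Sw1 = (32, 46, -6)
Sw2 = (292, 378, -32)
w2·Sw2 = 32·292 + 46·378 + (-6)·(-32) = 26924; w2·w2 = 32·32 + 46·46 + (-6)·(-6) = 3176
λ ≈ 26924/3176 = 8.4773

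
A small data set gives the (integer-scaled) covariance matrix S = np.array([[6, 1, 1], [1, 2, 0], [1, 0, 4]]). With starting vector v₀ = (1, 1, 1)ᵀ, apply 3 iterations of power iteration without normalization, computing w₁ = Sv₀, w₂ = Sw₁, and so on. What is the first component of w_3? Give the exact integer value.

378

w1 = Sv₀ = (8, 3, 5)
w2 = Sw1 = (56, 14, 28)
w3 = Sw2 = (378, 84, 168)
The requested component of w3 is 378.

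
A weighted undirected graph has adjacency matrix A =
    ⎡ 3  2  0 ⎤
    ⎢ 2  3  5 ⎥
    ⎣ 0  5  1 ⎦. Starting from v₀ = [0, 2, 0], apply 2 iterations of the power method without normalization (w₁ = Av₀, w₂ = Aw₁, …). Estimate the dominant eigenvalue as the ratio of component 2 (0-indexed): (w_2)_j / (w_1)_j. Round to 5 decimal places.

w1 = Av₀ = (3·0 + 2·2 + 0·0; 2·0 + 3·2 + 5·0; 0·0 + 5·2 + 1·0) = (4, 6, 10)
w2 = Aw1 = (3·4 + 2·6 + 0·10; 2·4 + 3·6 + 5·10; 0·4 + 5·6 + 1·10) = (24, 76, 40)
Ratio at component: 40 / 10 = 4.00000

λ ≈ 4.00000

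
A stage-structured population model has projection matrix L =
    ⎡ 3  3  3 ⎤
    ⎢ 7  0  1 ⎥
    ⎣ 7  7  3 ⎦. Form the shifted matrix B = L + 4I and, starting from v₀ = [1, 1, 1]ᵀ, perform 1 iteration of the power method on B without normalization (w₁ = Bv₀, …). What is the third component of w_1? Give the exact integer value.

B = L + 4I has rows (7, 3, 3); (7, 4, 1); (7, 7, 7)
w1 = Bv₀ = (7·1 + 3·1 + 3·1; 7·1 + 4·1 + 1·1; 7·1 + 7·1 + 7·1) = (13, 12, 21)
Requested component of w1: 21

21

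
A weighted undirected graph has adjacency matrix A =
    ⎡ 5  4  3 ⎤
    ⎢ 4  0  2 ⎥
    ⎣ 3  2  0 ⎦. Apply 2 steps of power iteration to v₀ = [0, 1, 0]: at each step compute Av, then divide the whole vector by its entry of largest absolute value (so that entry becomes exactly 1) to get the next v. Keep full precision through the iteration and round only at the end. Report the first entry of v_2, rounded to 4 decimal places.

Av0 = (4.00000, 0.00000, 2.00000); divide by 4.00000 → v1 = (1.00000, 0.00000, 0.50000)
Av1 = (6.50000, 5.00000, 3.00000); divide by 6.50000 → v2 = (1.00000, 0.76923, 0.46154)
Requested entry of v2: 26/26 = 1.0000

1.0000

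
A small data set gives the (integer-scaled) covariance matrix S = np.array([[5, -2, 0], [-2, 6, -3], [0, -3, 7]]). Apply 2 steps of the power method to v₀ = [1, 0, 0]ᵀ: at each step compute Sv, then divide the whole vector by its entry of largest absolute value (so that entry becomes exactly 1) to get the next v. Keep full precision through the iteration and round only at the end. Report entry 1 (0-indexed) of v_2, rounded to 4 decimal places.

-0.7586

Sv0 = (5.00000, -2.00000, 0.00000); divide by 5.00000 → v1 = (1.00000, -0.40000, 0.00000)
Sv1 = (5.80000, -4.40000, 1.20000); divide by 5.80000 → v2 = (1.00000, -0.75862, 0.20690)
Requested entry of v2: -22/29 = -0.7586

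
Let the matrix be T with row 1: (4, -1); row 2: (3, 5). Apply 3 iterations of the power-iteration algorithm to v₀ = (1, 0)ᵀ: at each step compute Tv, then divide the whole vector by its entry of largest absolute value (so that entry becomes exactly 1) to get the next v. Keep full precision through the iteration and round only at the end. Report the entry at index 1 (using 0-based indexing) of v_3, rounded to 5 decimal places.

Tv0 = (4.000000, 3.000000); divide by 4.000000 → v1 = (1.000000, 0.750000)
Tv1 = (3.250000, 6.750000); divide by 6.750000 → v2 = (0.481481, 1.000000)
Tv2 = (0.925926, 6.444444); divide by 6.444444 → v3 = (0.143678, 1.000000)
Requested entry of v3: 174/174 = 1.00000

1.00000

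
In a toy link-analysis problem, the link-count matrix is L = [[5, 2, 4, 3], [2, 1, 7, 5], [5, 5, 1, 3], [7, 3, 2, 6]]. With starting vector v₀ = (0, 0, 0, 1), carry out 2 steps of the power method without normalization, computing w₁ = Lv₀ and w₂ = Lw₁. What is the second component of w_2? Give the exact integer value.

w1 = Lv₀ = (3, 5, 3, 6)
w2 = Lw1 = (55, 62, 61, 78)
The requested component of w2 is 62.

62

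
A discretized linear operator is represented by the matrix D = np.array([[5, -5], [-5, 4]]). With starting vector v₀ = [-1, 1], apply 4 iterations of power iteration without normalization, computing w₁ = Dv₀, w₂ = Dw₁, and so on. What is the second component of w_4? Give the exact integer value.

w1 = Dv₀ = (5·(-1) + (-5)·1; (-5)·(-1) + 4·1) = (-10, 9)
w2 = Dw1 = (5·(-10) + (-5)·9; (-5)·(-10) + 4·9) = (-95, 86)
w3 = Dw2 = (-905, 819)
w4 = Dw3 = (-8620, 7801)
The requested component of w4 is 7801.

7801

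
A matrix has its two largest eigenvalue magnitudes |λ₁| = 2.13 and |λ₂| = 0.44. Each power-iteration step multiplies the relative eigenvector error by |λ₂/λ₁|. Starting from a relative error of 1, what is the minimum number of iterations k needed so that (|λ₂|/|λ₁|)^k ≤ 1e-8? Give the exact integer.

|λ₂/λ₁| = 0.44/2.13 = 0.20657
Need k ≥ ln(1e-8) / ln(0.20657) = -18.4207 / -1.5771 ≈ 11.680
Smallest integer k satisfying the bound: 12

12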